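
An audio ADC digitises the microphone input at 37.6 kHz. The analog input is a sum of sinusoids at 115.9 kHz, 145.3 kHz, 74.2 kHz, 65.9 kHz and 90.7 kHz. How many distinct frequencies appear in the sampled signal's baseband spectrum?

5

fs/2 = 18.8 kHz.
115.9 kHz mod fs = 3.1 kHz.
3.1 kHz ≤ fs/2 = 18.8 kHz, appears at 3.1 kHz.
145.3 kHz mod fs = 32.5 kHz.
32.5 kHz > fs/2 = 18.8 kHz, folds to fs − 32.5 kHz = 5.1 kHz.
74.2 kHz mod fs = 36.6 kHz.
36.6 kHz > fs/2 = 18.8 kHz, folds to fs − 36.6 kHz = 1 kHz.
65.9 kHz mod fs = 28.3 kHz.
28.3 kHz > fs/2 = 18.8 kHz, folds to fs − 28.3 kHz = 9.3 kHz.
90.7 kHz mod fs = 15.5 kHz.
15.5 kHz ≤ fs/2 = 18.8 kHz, appears at 15.5 kHz.
Distinct values: {1 kHz, 3.1 kHz, 5.1 kHz, 9.3 kHz, 15.5 kHz} → 5.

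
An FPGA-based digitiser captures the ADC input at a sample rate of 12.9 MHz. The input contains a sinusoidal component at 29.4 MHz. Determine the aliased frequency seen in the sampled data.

29.4 MHz mod fs = 3.6 MHz.
3.6 MHz ≤ fs/2 = 6.45 MHz, appears at 3.6 MHz.

3.6 MHz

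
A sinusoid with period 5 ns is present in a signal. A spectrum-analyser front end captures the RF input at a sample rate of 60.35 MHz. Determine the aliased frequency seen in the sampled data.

T = 5 ns → f = 1/T = 200 MHz.
200 MHz mod fs = 18.95 MHz.
18.95 MHz ≤ fs/2 = 30.175 MHz, appears at 18.95 MHz.

18.95 MHz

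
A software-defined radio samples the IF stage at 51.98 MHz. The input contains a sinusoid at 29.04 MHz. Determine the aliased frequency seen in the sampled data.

29.04 MHz > fs/2 = 25.99 MHz, folds to fs − 29.04 MHz = 22.94 MHz.

22.94 MHz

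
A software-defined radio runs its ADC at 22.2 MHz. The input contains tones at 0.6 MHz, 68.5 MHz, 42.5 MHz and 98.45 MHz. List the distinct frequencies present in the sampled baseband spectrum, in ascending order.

fs/2 = 11.1 MHz.
0.6 MHz ≤ fs/2 = 11.1 MHz, passes unchanged.
68.5 MHz mod fs = 1.9 MHz.
1.9 MHz ≤ fs/2 = 11.1 MHz, appears at 1.9 MHz.
42.5 MHz mod fs = 20.3 MHz.
20.3 MHz > fs/2 = 11.1 MHz, folds to fs − 20.3 MHz = 1.9 MHz.
98.45 MHz mod fs = 9.65 MHz.
9.65 MHz ≤ fs/2 = 11.1 MHz, appears at 9.65 MHz.
Distinct values: {0.6 MHz, 1.9 MHz, 9.65 MHz}.

0.6 MHz, 1.9 MHz, 9.65 MHz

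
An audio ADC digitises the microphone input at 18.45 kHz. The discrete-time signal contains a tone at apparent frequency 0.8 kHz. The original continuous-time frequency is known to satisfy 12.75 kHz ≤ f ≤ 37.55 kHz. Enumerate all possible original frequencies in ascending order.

17.65 kHz, 19.25 kHz, 36.1 kHz

Frequencies that alias to 0.8 kHz are k·fs ± 0.8 kHz for integer k ≥ 0.
k=0: 0.8 kHz.
k=1: 17.65 kHz, 19.25 kHz.
k=2: 36.1 kHz, 37.7 kHz.
k=3: 54.55 kHz, 56.15 kHz.
Within [12.75 kHz, 37.55 kHz]: 17.65 kHz, 19.25 kHz, 36.1 kHz.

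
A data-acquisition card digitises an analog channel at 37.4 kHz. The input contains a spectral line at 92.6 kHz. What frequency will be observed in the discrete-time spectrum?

92.6 kHz mod fs = 17.8 kHz.
17.8 kHz ≤ fs/2 = 18.7 kHz, appears at 17.8 kHz.

17.8 kHz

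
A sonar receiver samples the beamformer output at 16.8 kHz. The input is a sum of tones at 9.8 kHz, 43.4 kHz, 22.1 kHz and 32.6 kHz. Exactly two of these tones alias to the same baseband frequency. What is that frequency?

7 kHz

fs/2 = 8.4 kHz.
9.8 kHz > fs/2 = 8.4 kHz, folds to fs − 9.8 kHz = 7 kHz.
43.4 kHz mod fs = 9.8 kHz.
9.8 kHz > fs/2 = 8.4 kHz, folds to fs − 9.8 kHz = 7 kHz.
22.1 kHz mod fs = 5.3 kHz.
5.3 kHz ≤ fs/2 = 8.4 kHz, appears at 5.3 kHz.
32.6 kHz mod fs = 15.8 kHz.
15.8 kHz > fs/2 = 8.4 kHz, folds to fs − 15.8 kHz = 1 kHz.
9.8 kHz and 43.4 kHz both map to 7 kHz.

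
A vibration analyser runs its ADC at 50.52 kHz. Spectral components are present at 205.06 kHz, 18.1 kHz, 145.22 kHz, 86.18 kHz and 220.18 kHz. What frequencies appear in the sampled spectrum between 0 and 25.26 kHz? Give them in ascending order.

2.98 kHz, 6.34 kHz, 14.86 kHz, 18.1 kHz

fs/2 = 25.26 kHz.
205.06 kHz mod fs = 2.98 kHz.
2.98 kHz ≤ fs/2 = 25.26 kHz, appears at 2.98 kHz.
18.1 kHz ≤ fs/2 = 25.26 kHz, passes unchanged.
145.22 kHz mod fs = 44.18 kHz.
44.18 kHz > fs/2 = 25.26 kHz, folds to fs − 44.18 kHz = 6.34 kHz.
86.18 kHz mod fs = 35.66 kHz.
35.66 kHz > fs/2 = 25.26 kHz, folds to fs − 35.66 kHz = 14.86 kHz.
220.18 kHz mod fs = 18.1 kHz.
18.1 kHz ≤ fs/2 = 25.26 kHz, appears at 18.1 kHz.
Distinct values: {2.98 kHz, 6.34 kHz, 14.86 kHz, 18.1 kHz}.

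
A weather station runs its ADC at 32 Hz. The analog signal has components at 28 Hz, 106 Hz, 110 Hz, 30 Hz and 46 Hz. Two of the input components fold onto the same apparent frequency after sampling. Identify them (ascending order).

fs/2 = 16 Hz.
28 Hz > fs/2 = 16 Hz, folds to fs − 28 Hz = 4 Hz.
106 Hz mod fs = 10 Hz.
10 Hz ≤ fs/2 = 16 Hz, appears at 10 Hz.
110 Hz mod fs = 14 Hz.
14 Hz ≤ fs/2 = 16 Hz, appears at 14 Hz.
30 Hz > fs/2 = 16 Hz, folds to fs − 30 Hz = 2 Hz.
46 Hz mod fs = 14 Hz.
14 Hz ≤ fs/2 = 16 Hz, appears at 14 Hz.
46 Hz and 110 Hz both map to 14 Hz.

46 Hz, 110 Hz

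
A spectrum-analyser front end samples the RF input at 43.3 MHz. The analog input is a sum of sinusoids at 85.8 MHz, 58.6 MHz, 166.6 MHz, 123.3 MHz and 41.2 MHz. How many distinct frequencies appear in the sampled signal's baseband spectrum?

fs/2 = 21.65 MHz.
85.8 MHz mod fs = 42.5 MHz.
42.5 MHz > fs/2 = 21.65 MHz, folds to fs − 42.5 MHz = 0.8 MHz.
58.6 MHz mod fs = 15.3 MHz.
15.3 MHz ≤ fs/2 = 21.65 MHz, appears at 15.3 MHz.
166.6 MHz mod fs = 36.7 MHz.
36.7 MHz > fs/2 = 21.65 MHz, folds to fs − 36.7 MHz = 6.6 MHz.
123.3 MHz mod fs = 36.7 MHz.
36.7 MHz > fs/2 = 21.65 MHz, folds to fs − 36.7 MHz = 6.6 MHz.
41.2 MHz > fs/2 = 21.65 MHz, folds to fs − 41.2 MHz = 2.1 MHz.
Distinct values: {0.8 MHz, 2.1 MHz, 6.6 MHz, 15.3 MHz} → 4.

4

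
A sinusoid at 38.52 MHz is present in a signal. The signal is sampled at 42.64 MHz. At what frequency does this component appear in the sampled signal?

4.12 MHz

38.52 MHz > fs/2 = 21.32 MHz, folds to fs − 38.52 MHz = 4.12 MHz.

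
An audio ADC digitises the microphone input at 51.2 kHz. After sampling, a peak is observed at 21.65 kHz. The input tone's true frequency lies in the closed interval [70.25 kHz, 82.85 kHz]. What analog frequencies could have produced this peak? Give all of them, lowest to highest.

72.85 kHz, 80.75 kHz

Frequencies that alias to 21.65 kHz are k·fs ± 21.65 kHz for integer k ≥ 0.
k=0: 21.65 kHz.
k=1: 29.55 kHz, 72.85 kHz.
k=2: 80.75 kHz, 124.05 kHz.
k=3: 131.95 kHz, 175.25 kHz.
Within [70.25 kHz, 82.85 kHz]: 72.85 kHz, 80.75 kHz.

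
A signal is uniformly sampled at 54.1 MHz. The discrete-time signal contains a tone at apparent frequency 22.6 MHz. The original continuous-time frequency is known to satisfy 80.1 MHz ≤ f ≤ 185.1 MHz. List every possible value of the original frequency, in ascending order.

Frequencies that alias to 22.6 MHz are k·fs ± 22.6 MHz for integer k ≥ 0.
k=0: 22.6 MHz.
k=1: 31.5 MHz, 76.7 MHz.
k=2: 85.6 MHz, 130.8 MHz.
k=3: 139.7 MHz, 184.9 MHz.
k=4: 193.8 MHz, 239 MHz.
Within [80.1 MHz, 185.1 MHz]: 85.6 MHz, 130.8 MHz, 139.7 MHz, 184.9 MHz.

85.6 MHz, 130.8 MHz, 139.7 MHz, 184.9 MHz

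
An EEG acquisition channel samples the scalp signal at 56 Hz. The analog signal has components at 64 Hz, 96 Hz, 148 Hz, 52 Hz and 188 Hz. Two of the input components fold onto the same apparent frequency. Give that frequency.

fs/2 = 28 Hz.
64 Hz mod fs = 8 Hz.
8 Hz ≤ fs/2 = 28 Hz, appears at 8 Hz.
96 Hz mod fs = 40 Hz.
40 Hz > fs/2 = 28 Hz, folds to fs − 40 Hz = 16 Hz.
148 Hz mod fs = 36 Hz.
36 Hz > fs/2 = 28 Hz, folds to fs − 36 Hz = 20 Hz.
52 Hz > fs/2 = 28 Hz, folds to fs − 52 Hz = 4 Hz.
188 Hz mod fs = 20 Hz.
20 Hz ≤ fs/2 = 28 Hz, appears at 20 Hz.
148 Hz and 188 Hz both map to 20 Hz.

20 Hz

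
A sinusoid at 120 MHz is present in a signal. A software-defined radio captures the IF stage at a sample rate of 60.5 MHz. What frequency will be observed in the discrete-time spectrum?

120 MHz mod fs = 59.5 MHz.
59.5 MHz > fs/2 = 30.25 MHz, folds to fs − 59.5 MHz = 1 MHz.

1 MHz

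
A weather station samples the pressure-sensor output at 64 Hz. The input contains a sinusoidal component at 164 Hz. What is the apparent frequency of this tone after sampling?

28 Hz

164 Hz mod fs = 36 Hz.
36 Hz > fs/2 = 32 Hz, folds to fs − 36 Hz = 28 Hz.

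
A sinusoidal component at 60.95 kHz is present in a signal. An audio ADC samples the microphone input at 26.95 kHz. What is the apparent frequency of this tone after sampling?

60.95 kHz mod fs = 7.05 kHz.
7.05 kHz ≤ fs/2 = 13.475 kHz, appears at 7.05 kHz.

7.05 kHz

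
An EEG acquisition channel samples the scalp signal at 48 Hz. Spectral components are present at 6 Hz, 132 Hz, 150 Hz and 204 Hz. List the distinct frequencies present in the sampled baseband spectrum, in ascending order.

fs/2 = 24 Hz.
6 Hz ≤ fs/2 = 24 Hz, passes unchanged.
132 Hz mod fs = 36 Hz.
36 Hz > fs/2 = 24 Hz, folds to fs − 36 Hz = 12 Hz.
150 Hz mod fs = 6 Hz.
6 Hz ≤ fs/2 = 24 Hz, appears at 6 Hz.
204 Hz mod fs = 12 Hz.
12 Hz ≤ fs/2 = 24 Hz, appears at 12 Hz.
Distinct values: {6 Hz, 12 Hz}.

6 Hz, 12 Hz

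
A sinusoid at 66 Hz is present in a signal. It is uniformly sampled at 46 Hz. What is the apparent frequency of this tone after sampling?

66 Hz mod fs = 20 Hz.
20 Hz ≤ fs/2 = 23 Hz, appears at 20 Hz.

20 Hz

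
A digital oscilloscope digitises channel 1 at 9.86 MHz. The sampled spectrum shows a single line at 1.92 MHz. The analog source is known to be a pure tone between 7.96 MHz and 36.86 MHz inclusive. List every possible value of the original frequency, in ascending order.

Frequencies that alias to 1.92 MHz are k·fs ± 1.92 MHz for integer k ≥ 0.
k=0: 1.92 MHz.
k=1: 7.94 MHz, 11.78 MHz.
k=2: 17.8 MHz, 21.64 MHz.
k=3: 27.66 MHz, 31.5 MHz.
k=4: 37.52 MHz, 41.36 MHz.
Within [7.96 MHz, 36.86 MHz]: 11.78 MHz, 17.8 MHz, 21.64 MHz, 27.66 MHz, 31.5 MHz.

11.78 MHz, 17.8 MHz, 21.64 MHz, 27.66 MHz, 31.5 MHz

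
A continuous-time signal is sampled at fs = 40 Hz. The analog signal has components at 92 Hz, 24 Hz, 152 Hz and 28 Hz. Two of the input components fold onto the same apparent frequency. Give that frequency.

12 Hz

fs/2 = 20 Hz.
92 Hz mod fs = 12 Hz.
12 Hz ≤ fs/2 = 20 Hz, appears at 12 Hz.
24 Hz > fs/2 = 20 Hz, folds to fs − 24 Hz = 16 Hz.
152 Hz mod fs = 32 Hz.
32 Hz > fs/2 = 20 Hz, folds to fs − 32 Hz = 8 Hz.
28 Hz > fs/2 = 20 Hz, folds to fs − 28 Hz = 12 Hz.
28 Hz and 92 Hz both map to 12 Hz.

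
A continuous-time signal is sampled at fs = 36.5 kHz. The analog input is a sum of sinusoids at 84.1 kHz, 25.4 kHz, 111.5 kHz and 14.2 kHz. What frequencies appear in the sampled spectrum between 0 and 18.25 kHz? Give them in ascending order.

2 kHz, 11.1 kHz, 14.2 kHz

fs/2 = 18.25 kHz.
84.1 kHz mod fs = 11.1 kHz.
11.1 kHz ≤ fs/2 = 18.25 kHz, appears at 11.1 kHz.
25.4 kHz > fs/2 = 18.25 kHz, folds to fs − 25.4 kHz = 11.1 kHz.
111.5 kHz mod fs = 2 kHz.
2 kHz ≤ fs/2 = 18.25 kHz, appears at 2 kHz.
14.2 kHz ≤ fs/2 = 18.25 kHz, passes unchanged.
Distinct values: {2 kHz, 11.1 kHz, 14.2 kHz}.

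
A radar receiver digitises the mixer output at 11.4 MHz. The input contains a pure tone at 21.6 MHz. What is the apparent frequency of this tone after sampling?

21.6 MHz mod fs = 10.2 MHz.
10.2 MHz > fs/2 = 5.7 MHz, folds to fs − 10.2 MHz = 1.2 MHz.

1.2 MHz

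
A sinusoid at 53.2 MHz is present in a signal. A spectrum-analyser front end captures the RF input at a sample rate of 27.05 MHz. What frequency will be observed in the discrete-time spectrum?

0.9 MHz

53.2 MHz mod fs = 26.15 MHz.
26.15 MHz > fs/2 = 13.525 MHz, folds to fs − 26.15 MHz = 0.9 MHz.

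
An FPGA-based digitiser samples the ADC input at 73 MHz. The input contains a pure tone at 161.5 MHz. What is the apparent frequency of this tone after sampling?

15.5 MHz

161.5 MHz mod fs = 15.5 MHz.
15.5 MHz ≤ fs/2 = 36.5 MHz, appears at 15.5 MHz.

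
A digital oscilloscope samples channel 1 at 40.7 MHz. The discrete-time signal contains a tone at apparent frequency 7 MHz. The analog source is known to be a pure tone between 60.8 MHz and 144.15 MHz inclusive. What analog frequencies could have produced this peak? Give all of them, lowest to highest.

74.4 MHz, 88.4 MHz, 115.1 MHz, 129.1 MHz

Frequencies that alias to 7 MHz are k·fs ± 7 MHz for integer k ≥ 0.
k=0: 7 MHz.
k=1: 33.7 MHz, 47.7 MHz.
k=2: 74.4 MHz, 88.4 MHz.
k=3: 115.1 MHz, 129.1 MHz.
k=4: 155.8 MHz, 169.8 MHz.
Within [60.8 MHz, 144.15 MHz]: 74.4 MHz, 88.4 MHz, 115.1 MHz, 129.1 MHz.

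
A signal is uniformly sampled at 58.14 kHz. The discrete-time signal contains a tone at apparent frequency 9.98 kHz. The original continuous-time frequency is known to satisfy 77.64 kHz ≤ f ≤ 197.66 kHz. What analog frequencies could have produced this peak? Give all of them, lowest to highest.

106.3 kHz, 126.26 kHz, 164.44 kHz, 184.4 kHz

Frequencies that alias to 9.98 kHz are k·fs ± 9.98 kHz for integer k ≥ 0.
k=0: 9.98 kHz.
k=1: 48.16 kHz, 68.12 kHz.
k=2: 106.3 kHz, 126.26 kHz.
k=3: 164.44 kHz, 184.4 kHz.
k=4: 222.58 kHz, 242.54 kHz.
Within [77.64 kHz, 197.66 kHz]: 106.3 kHz, 126.26 kHz, 164.44 kHz, 184.4 kHz.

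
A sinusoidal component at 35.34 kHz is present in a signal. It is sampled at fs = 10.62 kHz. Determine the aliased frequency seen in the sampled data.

3.48 kHz

35.34 kHz mod fs = 3.48 kHz.
3.48 kHz ≤ fs/2 = 5.31 kHz, appears at 3.48 kHz.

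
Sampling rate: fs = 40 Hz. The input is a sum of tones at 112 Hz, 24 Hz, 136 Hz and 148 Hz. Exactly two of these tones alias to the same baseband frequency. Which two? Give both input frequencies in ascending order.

24 Hz, 136 Hz

fs/2 = 20 Hz.
112 Hz mod fs = 32 Hz.
32 Hz > fs/2 = 20 Hz, folds to fs − 32 Hz = 8 Hz.
24 Hz > fs/2 = 20 Hz, folds to fs − 24 Hz = 16 Hz.
136 Hz mod fs = 16 Hz.
16 Hz ≤ fs/2 = 20 Hz, appears at 16 Hz.
148 Hz mod fs = 28 Hz.
28 Hz > fs/2 = 20 Hz, folds to fs − 28 Hz = 12 Hz.
24 Hz and 136 Hz both map to 16 Hz.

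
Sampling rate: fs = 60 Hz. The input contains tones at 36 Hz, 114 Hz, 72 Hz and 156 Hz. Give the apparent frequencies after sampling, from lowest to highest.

fs/2 = 30 Hz.
36 Hz > fs/2 = 30 Hz, folds to fs − 36 Hz = 24 Hz.
114 Hz mod fs = 54 Hz.
54 Hz > fs/2 = 30 Hz, folds to fs − 54 Hz = 6 Hz.
72 Hz mod fs = 12 Hz.
12 Hz ≤ fs/2 = 30 Hz, appears at 12 Hz.
156 Hz mod fs = 36 Hz.
36 Hz > fs/2 = 30 Hz, folds to fs − 36 Hz = 24 Hz.
Distinct values: {6 Hz, 12 Hz, 24 Hz}.

6 Hz, 12 Hz, 24 Hz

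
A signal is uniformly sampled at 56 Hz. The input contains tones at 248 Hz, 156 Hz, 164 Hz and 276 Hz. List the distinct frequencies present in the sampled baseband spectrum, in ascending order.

4 Hz, 12 Hz, 24 Hz

fs/2 = 28 Hz.
248 Hz mod fs = 24 Hz.
24 Hz ≤ fs/2 = 28 Hz, appears at 24 Hz.
156 Hz mod fs = 44 Hz.
44 Hz > fs/2 = 28 Hz, folds to fs − 44 Hz = 12 Hz.
164 Hz mod fs = 52 Hz.
52 Hz > fs/2 = 28 Hz, folds to fs − 52 Hz = 4 Hz.
276 Hz mod fs = 52 Hz.
52 Hz > fs/2 = 28 Hz, folds to fs − 52 Hz = 4 Hz.
Distinct values: {4 Hz, 12 Hz, 24 Hz}.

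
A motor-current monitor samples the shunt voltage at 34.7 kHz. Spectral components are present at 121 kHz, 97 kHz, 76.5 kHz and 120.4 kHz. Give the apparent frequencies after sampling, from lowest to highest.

fs/2 = 17.35 kHz.
121 kHz mod fs = 16.9 kHz.
16.9 kHz ≤ fs/2 = 17.35 kHz, appears at 16.9 kHz.
97 kHz mod fs = 27.6 kHz.
27.6 kHz > fs/2 = 17.35 kHz, folds to fs − 27.6 kHz = 7.1 kHz.
76.5 kHz mod fs = 7.1 kHz.
7.1 kHz ≤ fs/2 = 17.35 kHz, appears at 7.1 kHz.
120.4 kHz mod fs = 16.3 kHz.
16.3 kHz ≤ fs/2 = 17.35 kHz, appears at 16.3 kHz.
Distinct values: {7.1 kHz, 16.3 kHz, 16.9 kHz}.

7.1 kHz, 16.3 kHz, 16.9 kHz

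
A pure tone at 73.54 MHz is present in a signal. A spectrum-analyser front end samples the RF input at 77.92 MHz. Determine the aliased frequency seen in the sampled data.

73.54 MHz > fs/2 = 38.96 MHz, folds to fs − 73.54 MHz = 4.38 MHz.

4.38 MHz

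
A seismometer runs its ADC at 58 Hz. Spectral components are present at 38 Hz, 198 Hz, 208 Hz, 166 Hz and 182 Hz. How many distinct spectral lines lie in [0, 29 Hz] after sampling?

fs/2 = 29 Hz.
38 Hz > fs/2 = 29 Hz, folds to fs − 38 Hz = 20 Hz.
198 Hz mod fs = 24 Hz.
24 Hz ≤ fs/2 = 29 Hz, appears at 24 Hz.
208 Hz mod fs = 34 Hz.
34 Hz > fs/2 = 29 Hz, folds to fs − 34 Hz = 24 Hz.
166 Hz mod fs = 50 Hz.
50 Hz > fs/2 = 29 Hz, folds to fs − 50 Hz = 8 Hz.
182 Hz mod fs = 8 Hz.
8 Hz ≤ fs/2 = 29 Hz, appears at 8 Hz.
Distinct values: {8 Hz, 20 Hz, 24 Hz} → 3.

3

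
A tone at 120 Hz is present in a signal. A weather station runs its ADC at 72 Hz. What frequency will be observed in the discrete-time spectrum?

24 Hz

120 Hz mod fs = 48 Hz.
48 Hz > fs/2 = 36 Hz, folds to fs − 48 Hz = 24 Hz.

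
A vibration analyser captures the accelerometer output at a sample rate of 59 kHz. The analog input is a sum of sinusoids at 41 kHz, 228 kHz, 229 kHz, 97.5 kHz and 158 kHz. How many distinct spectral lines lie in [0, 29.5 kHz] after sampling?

fs/2 = 29.5 kHz.
41 kHz > fs/2 = 29.5 kHz, folds to fs − 41 kHz = 18 kHz.
228 kHz mod fs = 51 kHz.
51 kHz > fs/2 = 29.5 kHz, folds to fs − 51 kHz = 8 kHz.
229 kHz mod fs = 52 kHz.
52 kHz > fs/2 = 29.5 kHz, folds to fs − 52 kHz = 7 kHz.
97.5 kHz mod fs = 38.5 kHz.
38.5 kHz > fs/2 = 29.5 kHz, folds to fs − 38.5 kHz = 20.5 kHz.
158 kHz mod fs = 40 kHz.
40 kHz > fs/2 = 29.5 kHz, folds to fs − 40 kHz = 19 kHz.
Distinct values: {7 kHz, 8 kHz, 18 kHz, 19 kHz, 20.5 kHz} → 5.

5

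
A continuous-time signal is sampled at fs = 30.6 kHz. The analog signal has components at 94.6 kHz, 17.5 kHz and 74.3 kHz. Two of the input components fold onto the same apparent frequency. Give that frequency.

13.1 kHz

fs/2 = 15.3 kHz.
94.6 kHz mod fs = 2.8 kHz.
2.8 kHz ≤ fs/2 = 15.3 kHz, appears at 2.8 kHz.
17.5 kHz > fs/2 = 15.3 kHz, folds to fs − 17.5 kHz = 13.1 kHz.
74.3 kHz mod fs = 13.1 kHz.
13.1 kHz ≤ fs/2 = 15.3 kHz, appears at 13.1 kHz.
17.5 kHz and 74.3 kHz both map to 13.1 kHz.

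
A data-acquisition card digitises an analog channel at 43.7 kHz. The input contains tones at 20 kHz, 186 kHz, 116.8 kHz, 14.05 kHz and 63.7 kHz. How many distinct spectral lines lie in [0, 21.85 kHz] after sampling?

4

fs/2 = 21.85 kHz.
20 kHz ≤ fs/2 = 21.85 kHz, passes unchanged.
186 kHz mod fs = 11.2 kHz.
11.2 kHz ≤ fs/2 = 21.85 kHz, appears at 11.2 kHz.
116.8 kHz mod fs = 29.4 kHz.
29.4 kHz > fs/2 = 21.85 kHz, folds to fs − 29.4 kHz = 14.3 kHz.
14.05 kHz ≤ fs/2 = 21.85 kHz, passes unchanged.
63.7 kHz mod fs = 20 kHz.
20 kHz ≤ fs/2 = 21.85 kHz, appears at 20 kHz.
Distinct values: {11.2 kHz, 14.05 kHz, 14.3 kHz, 20 kHz} → 4.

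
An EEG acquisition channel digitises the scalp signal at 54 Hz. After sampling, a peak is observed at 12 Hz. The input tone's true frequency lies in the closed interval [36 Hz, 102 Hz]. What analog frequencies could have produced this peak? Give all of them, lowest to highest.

Frequencies that alias to 12 Hz are k·fs ± 12 Hz for integer k ≥ 0.
k=0: 12 Hz.
k=1: 42 Hz, 66 Hz.
k=2: 96 Hz, 120 Hz.
k=3: 150 Hz, 174 Hz.
Within [36 Hz, 102 Hz]: 42 Hz, 66 Hz, 96 Hz.

42 Hz, 66 Hz, 96 Hz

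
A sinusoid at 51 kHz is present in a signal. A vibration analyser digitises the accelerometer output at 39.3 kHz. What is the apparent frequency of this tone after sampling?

11.7 kHz

51 kHz mod fs = 11.7 kHz.
11.7 kHz ≤ fs/2 = 19.65 kHz, appears at 11.7 kHz.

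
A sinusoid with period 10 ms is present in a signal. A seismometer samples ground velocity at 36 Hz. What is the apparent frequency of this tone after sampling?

8 Hz

T = 10 ms → f = 1/T = 100 Hz.
100 Hz mod fs = 28 Hz.
28 Hz > fs/2 = 18 Hz, folds to fs − 28 Hz = 8 Hz.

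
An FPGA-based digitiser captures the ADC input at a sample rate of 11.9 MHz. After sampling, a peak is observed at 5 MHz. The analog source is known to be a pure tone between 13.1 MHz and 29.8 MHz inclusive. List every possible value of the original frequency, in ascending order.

Frequencies that alias to 5 MHz are k·fs ± 5 MHz for integer k ≥ 0.
k=0: 5 MHz.
k=1: 6.9 MHz, 16.9 MHz.
k=2: 18.8 MHz, 28.8 MHz.
k=3: 30.7 MHz, 40.7 MHz.
Within [13.1 MHz, 29.8 MHz]: 16.9 MHz, 18.8 MHz, 28.8 MHz.

16.9 MHz, 18.8 MHz, 28.8 MHz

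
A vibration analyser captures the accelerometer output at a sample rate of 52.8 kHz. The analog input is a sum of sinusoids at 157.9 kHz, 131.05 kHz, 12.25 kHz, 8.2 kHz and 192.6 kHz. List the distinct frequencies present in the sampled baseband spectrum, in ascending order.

fs/2 = 26.4 kHz.
157.9 kHz mod fs = 52.3 kHz.
52.3 kHz > fs/2 = 26.4 kHz, folds to fs − 52.3 kHz = 0.5 kHz.
131.05 kHz mod fs = 25.45 kHz.
25.45 kHz ≤ fs/2 = 26.4 kHz, appears at 25.45 kHz.
12.25 kHz ≤ fs/2 = 26.4 kHz, passes unchanged.
8.2 kHz ≤ fs/2 = 26.4 kHz, passes unchanged.
192.6 kHz mod fs = 34.2 kHz.
34.2 kHz > fs/2 = 26.4 kHz, folds to fs − 34.2 kHz = 18.6 kHz.
Distinct values: {0.5 kHz, 8.2 kHz, 12.25 kHz, 18.6 kHz, 25.45 kHz}.

0.5 kHz, 8.2 kHz, 12.25 kHz, 18.6 kHz, 25.45 kHz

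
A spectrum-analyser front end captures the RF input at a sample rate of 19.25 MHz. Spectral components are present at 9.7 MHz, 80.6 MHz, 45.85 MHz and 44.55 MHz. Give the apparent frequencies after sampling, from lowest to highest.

3.6 MHz, 6.05 MHz, 7.35 MHz, 9.55 MHz

fs/2 = 9.625 MHz.
9.7 MHz > fs/2 = 9.625 MHz, folds to fs − 9.7 MHz = 9.55 MHz.
80.6 MHz mod fs = 3.6 MHz.
3.6 MHz ≤ fs/2 = 9.625 MHz, appears at 3.6 MHz.
45.85 MHz mod fs = 7.35 MHz.
7.35 MHz ≤ fs/2 = 9.625 MHz, appears at 7.35 MHz.
44.55 MHz mod fs = 6.05 MHz.
6.05 MHz ≤ fs/2 = 9.625 MHz, appears at 6.05 MHz.
Distinct values: {3.6 MHz, 6.05 MHz, 7.35 MHz, 9.55 MHz}.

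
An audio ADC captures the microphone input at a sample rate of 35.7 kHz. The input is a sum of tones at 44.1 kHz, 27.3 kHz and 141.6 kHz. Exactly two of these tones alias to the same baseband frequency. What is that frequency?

8.4 kHz

fs/2 = 17.85 kHz.
44.1 kHz mod fs = 8.4 kHz.
8.4 kHz ≤ fs/2 = 17.85 kHz, appears at 8.4 kHz.
27.3 kHz > fs/2 = 17.85 kHz, folds to fs − 27.3 kHz = 8.4 kHz.
141.6 kHz mod fs = 34.5 kHz.
34.5 kHz > fs/2 = 17.85 kHz, folds to fs − 34.5 kHz = 1.2 kHz.
27.3 kHz and 44.1 kHz both map to 8.4 kHz.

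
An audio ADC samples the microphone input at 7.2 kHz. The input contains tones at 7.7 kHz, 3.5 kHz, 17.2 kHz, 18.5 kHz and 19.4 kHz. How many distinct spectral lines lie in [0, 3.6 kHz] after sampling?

5

fs/2 = 3.6 kHz.
7.7 kHz mod fs = 0.5 kHz.
0.5 kHz ≤ fs/2 = 3.6 kHz, appears at 0.5 kHz.
3.5 kHz ≤ fs/2 = 3.6 kHz, passes unchanged.
17.2 kHz mod fs = 2.8 kHz.
2.8 kHz ≤ fs/2 = 3.6 kHz, appears at 2.8 kHz.
18.5 kHz mod fs = 4.1 kHz.
4.1 kHz > fs/2 = 3.6 kHz, folds to fs − 4.1 kHz = 3.1 kHz.
19.4 kHz mod fs = 5 kHz.
5 kHz > fs/2 = 3.6 kHz, folds to fs − 5 kHz = 2.2 kHz.
Distinct values: {0.5 kHz, 2.2 kHz, 2.8 kHz, 3.1 kHz, 3.5 kHz} → 5.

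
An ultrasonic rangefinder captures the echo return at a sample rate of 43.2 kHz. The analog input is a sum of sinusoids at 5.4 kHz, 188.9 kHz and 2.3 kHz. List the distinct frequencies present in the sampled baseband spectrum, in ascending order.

fs/2 = 21.6 kHz.
5.4 kHz ≤ fs/2 = 21.6 kHz, passes unchanged.
188.9 kHz mod fs = 16.1 kHz.
16.1 kHz ≤ fs/2 = 21.6 kHz, appears at 16.1 kHz.
2.3 kHz ≤ fs/2 = 21.6 kHz, passes unchanged.
Distinct values: {2.3 kHz, 5.4 kHz, 16.1 kHz}.

2.3 kHz, 5.4 kHz, 16.1 kHz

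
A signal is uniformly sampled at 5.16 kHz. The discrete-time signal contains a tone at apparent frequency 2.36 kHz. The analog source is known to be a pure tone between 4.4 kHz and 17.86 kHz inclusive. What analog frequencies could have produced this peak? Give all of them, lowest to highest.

Frequencies that alias to 2.36 kHz are k·fs ± 2.36 kHz for integer k ≥ 0.
k=0: 2.36 kHz.
k=1: 2.8 kHz, 7.52 kHz.
k=2: 7.96 kHz, 12.68 kHz.
k=3: 13.12 kHz, 17.84 kHz.
k=4: 18.28 kHz, 23 kHz.
Within [4.4 kHz, 17.86 kHz]: 7.52 kHz, 7.96 kHz, 12.68 kHz, 13.12 kHz, 17.84 kHz.

7.52 kHz, 7.96 kHz, 12.68 kHz, 13.12 kHz, 17.84 kHz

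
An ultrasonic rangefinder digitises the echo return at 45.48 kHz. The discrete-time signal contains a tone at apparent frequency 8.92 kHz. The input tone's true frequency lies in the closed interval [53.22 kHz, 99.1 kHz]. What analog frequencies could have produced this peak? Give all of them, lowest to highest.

Frequencies that alias to 8.92 kHz are k·fs ± 8.92 kHz for integer k ≥ 0.
k=0: 8.92 kHz.
k=1: 36.56 kHz, 54.4 kHz.
k=2: 82.04 kHz, 99.88 kHz.
k=3: 127.52 kHz, 145.36 kHz.
Within [53.22 kHz, 99.1 kHz]: 54.4 kHz, 82.04 kHz.

54.4 kHz, 82.04 kHz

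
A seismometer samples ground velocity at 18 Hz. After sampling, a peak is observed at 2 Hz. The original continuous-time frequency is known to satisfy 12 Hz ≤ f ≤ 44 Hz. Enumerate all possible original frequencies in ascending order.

Frequencies that alias to 2 Hz are k·fs ± 2 Hz for integer k ≥ 0.
k=0: 2 Hz.
k=1: 16 Hz, 20 Hz.
k=2: 34 Hz, 38 Hz.
k=3: 52 Hz, 56 Hz.
Within [12 Hz, 44 Hz]: 16 Hz, 20 Hz, 34 Hz, 38 Hz.

16 Hz, 20 Hz, 34 Hz, 38 Hz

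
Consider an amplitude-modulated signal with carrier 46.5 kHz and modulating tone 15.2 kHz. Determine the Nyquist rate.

123.4 kHz

AM sidebands sit at fc ± fm = 31.3 kHz and 61.7 kHz.
Highest-frequency component: 61.7 kHz.
Nyquist rate = 2 × 61.7 kHz = 123.4 kHz.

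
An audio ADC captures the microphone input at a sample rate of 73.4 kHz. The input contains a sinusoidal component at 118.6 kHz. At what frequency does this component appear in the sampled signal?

28.2 kHz

118.6 kHz mod fs = 45.2 kHz.
45.2 kHz > fs/2 = 36.7 kHz, folds to fs − 45.2 kHz = 28.2 kHz.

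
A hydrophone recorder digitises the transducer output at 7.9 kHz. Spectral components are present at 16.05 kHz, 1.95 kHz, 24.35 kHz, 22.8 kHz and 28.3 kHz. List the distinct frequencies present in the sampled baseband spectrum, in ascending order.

fs/2 = 3.95 kHz.
16.05 kHz mod fs = 0.25 kHz.
0.25 kHz ≤ fs/2 = 3.95 kHz, appears at 0.25 kHz.
1.95 kHz ≤ fs/2 = 3.95 kHz, passes unchanged.
24.35 kHz mod fs = 0.65 kHz.
0.65 kHz ≤ fs/2 = 3.95 kHz, appears at 0.65 kHz.
22.8 kHz mod fs = 7 kHz.
7 kHz > fs/2 = 3.95 kHz, folds to fs − 7 kHz = 0.9 kHz.
28.3 kHz mod fs = 4.6 kHz.
4.6 kHz > fs/2 = 3.95 kHz, folds to fs − 4.6 kHz = 3.3 kHz.
Distinct values: {0.25 kHz, 0.65 kHz, 0.9 kHz, 1.95 kHz, 3.3 kHz}.

0.25 kHz, 0.65 kHz, 0.9 kHz, 1.95 kHz, 3.3 kHz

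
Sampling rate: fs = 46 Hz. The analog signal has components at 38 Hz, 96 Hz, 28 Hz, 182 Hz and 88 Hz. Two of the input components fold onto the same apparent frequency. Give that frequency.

4 Hz

fs/2 = 23 Hz.
38 Hz > fs/2 = 23 Hz, folds to fs − 38 Hz = 8 Hz.
96 Hz mod fs = 4 Hz.
4 Hz ≤ fs/2 = 23 Hz, appears at 4 Hz.
28 Hz > fs/2 = 23 Hz, folds to fs − 28 Hz = 18 Hz.
182 Hz mod fs = 44 Hz.
44 Hz > fs/2 = 23 Hz, folds to fs − 44 Hz = 2 Hz.
88 Hz mod fs = 42 Hz.
42 Hz > fs/2 = 23 Hz, folds to fs − 42 Hz = 4 Hz.
88 Hz and 96 Hz both map to 4 Hz.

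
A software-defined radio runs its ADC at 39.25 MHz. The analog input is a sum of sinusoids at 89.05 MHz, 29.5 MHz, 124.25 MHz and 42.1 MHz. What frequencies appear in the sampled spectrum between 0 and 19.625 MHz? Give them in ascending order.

2.85 MHz, 6.5 MHz, 9.75 MHz, 10.55 MHz

fs/2 = 19.625 MHz.
89.05 MHz mod fs = 10.55 MHz.
10.55 MHz ≤ fs/2 = 19.625 MHz, appears at 10.55 MHz.
29.5 MHz > fs/2 = 19.625 MHz, folds to fs − 29.5 MHz = 9.75 MHz.
124.25 MHz mod fs = 6.5 MHz.
6.5 MHz ≤ fs/2 = 19.625 MHz, appears at 6.5 MHz.
42.1 MHz mod fs = 2.85 MHz.
2.85 MHz ≤ fs/2 = 19.625 MHz, appears at 2.85 MHz.
Distinct values: {2.85 MHz, 6.5 MHz, 9.75 MHz, 10.55 MHz}.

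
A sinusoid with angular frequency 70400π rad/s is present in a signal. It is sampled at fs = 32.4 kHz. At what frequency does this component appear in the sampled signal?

ω = 70400π rad/s → f = ω/(2π) = 35200 Hz = 35.2 kHz.
35.2 kHz mod fs = 2.8 kHz.
2.8 kHz ≤ fs/2 = 16.2 kHz, appears at 2.8 kHz.

2.8 kHz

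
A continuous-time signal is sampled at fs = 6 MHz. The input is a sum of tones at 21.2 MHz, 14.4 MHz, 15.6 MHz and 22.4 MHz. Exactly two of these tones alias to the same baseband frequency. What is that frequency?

2.4 MHz

fs/2 = 3 MHz.
21.2 MHz mod fs = 3.2 MHz.
3.2 MHz > fs/2 = 3 MHz, folds to fs − 3.2 MHz = 2.8 MHz.
14.4 MHz mod fs = 2.4 MHz.
2.4 MHz ≤ fs/2 = 3 MHz, appears at 2.4 MHz.
15.6 MHz mod fs = 3.6 MHz.
3.6 MHz > fs/2 = 3 MHz, folds to fs − 3.6 MHz = 2.4 MHz.
22.4 MHz mod fs = 4.4 MHz.
4.4 MHz > fs/2 = 3 MHz, folds to fs − 4.4 MHz = 1.6 MHz.
14.4 MHz and 15.6 MHz both map to 2.4 MHz.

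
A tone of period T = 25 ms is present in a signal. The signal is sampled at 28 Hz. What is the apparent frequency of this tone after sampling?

12 Hz

T = 25 ms → f = 1/T = 40 Hz.
40 Hz mod fs = 12 Hz.
12 Hz ≤ fs/2 = 14 Hz, appears at 12 Hz.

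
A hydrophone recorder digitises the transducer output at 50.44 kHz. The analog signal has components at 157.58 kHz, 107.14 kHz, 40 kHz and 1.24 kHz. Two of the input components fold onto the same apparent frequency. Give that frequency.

fs/2 = 25.22 kHz.
157.58 kHz mod fs = 6.26 kHz.
6.26 kHz ≤ fs/2 = 25.22 kHz, appears at 6.26 kHz.
107.14 kHz mod fs = 6.26 kHz.
6.26 kHz ≤ fs/2 = 25.22 kHz, appears at 6.26 kHz.
40 kHz > fs/2 = 25.22 kHz, folds to fs − 40 kHz = 10.44 kHz.
1.24 kHz ≤ fs/2 = 25.22 kHz, passes unchanged.
107.14 kHz and 157.58 kHz both map to 6.26 kHz.

6.26 kHz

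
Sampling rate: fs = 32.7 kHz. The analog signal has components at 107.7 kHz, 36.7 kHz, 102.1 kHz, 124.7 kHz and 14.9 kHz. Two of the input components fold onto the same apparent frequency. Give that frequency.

4 kHz

fs/2 = 16.35 kHz.
107.7 kHz mod fs = 9.6 kHz.
9.6 kHz ≤ fs/2 = 16.35 kHz, appears at 9.6 kHz.
36.7 kHz mod fs = 4 kHz.
4 kHz ≤ fs/2 = 16.35 kHz, appears at 4 kHz.
102.1 kHz mod fs = 4 kHz.
4 kHz ≤ fs/2 = 16.35 kHz, appears at 4 kHz.
124.7 kHz mod fs = 26.6 kHz.
26.6 kHz > fs/2 = 16.35 kHz, folds to fs − 26.6 kHz = 6.1 kHz.
14.9 kHz ≤ fs/2 = 16.35 kHz, passes unchanged.
36.7 kHz and 102.1 kHz both map to 4 kHz.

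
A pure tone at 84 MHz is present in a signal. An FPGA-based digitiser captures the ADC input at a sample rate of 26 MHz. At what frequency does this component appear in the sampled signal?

6 MHz

84 MHz mod fs = 6 MHz.
6 MHz ≤ fs/2 = 13 MHz, appears at 6 MHz.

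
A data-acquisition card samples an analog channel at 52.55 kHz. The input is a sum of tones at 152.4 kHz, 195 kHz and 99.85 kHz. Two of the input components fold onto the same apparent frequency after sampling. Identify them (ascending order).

99.85 kHz, 152.4 kHz

fs/2 = 26.275 kHz.
152.4 kHz mod fs = 47.3 kHz.
47.3 kHz > fs/2 = 26.275 kHz, folds to fs − 47.3 kHz = 5.25 kHz.
195 kHz mod fs = 37.35 kHz.
37.35 kHz > fs/2 = 26.275 kHz, folds to fs − 37.35 kHz = 15.2 kHz.
99.85 kHz mod fs = 47.3 kHz.
47.3 kHz > fs/2 = 26.275 kHz, folds to fs − 47.3 kHz = 5.25 kHz.
99.85 kHz and 152.4 kHz both map to 5.25 kHz.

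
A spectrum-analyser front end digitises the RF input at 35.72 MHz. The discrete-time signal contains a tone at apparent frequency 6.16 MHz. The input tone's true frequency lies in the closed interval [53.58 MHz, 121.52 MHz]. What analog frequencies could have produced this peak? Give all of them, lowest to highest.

Frequencies that alias to 6.16 MHz are k·fs ± 6.16 MHz for integer k ≥ 0.
k=0: 6.16 MHz.
k=1: 29.56 MHz, 41.88 MHz.
k=2: 65.28 MHz, 77.6 MHz.
k=3: 101 MHz, 113.32 MHz.
k=4: 136.72 MHz, 149.04 MHz.
Within [53.58 MHz, 121.52 MHz]: 65.28 MHz, 77.6 MHz, 101 MHz, 113.32 MHz.

65.28 MHz, 77.6 MHz, 101 MHz, 113.32 MHz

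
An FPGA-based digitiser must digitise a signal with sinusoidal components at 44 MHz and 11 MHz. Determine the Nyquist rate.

88 MHz

Highest-frequency component: 44 MHz.
Nyquist rate = 2 × 44 MHz = 88 MHz.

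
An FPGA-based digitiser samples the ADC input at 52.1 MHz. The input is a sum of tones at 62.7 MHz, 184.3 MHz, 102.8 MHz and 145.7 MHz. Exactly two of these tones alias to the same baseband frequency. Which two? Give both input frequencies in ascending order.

fs/2 = 26.05 MHz.
62.7 MHz mod fs = 10.6 MHz.
10.6 MHz ≤ fs/2 = 26.05 MHz, appears at 10.6 MHz.
184.3 MHz mod fs = 28 MHz.
28 MHz > fs/2 = 26.05 MHz, folds to fs − 28 MHz = 24.1 MHz.
102.8 MHz mod fs = 50.7 MHz.
50.7 MHz > fs/2 = 26.05 MHz, folds to fs − 50.7 MHz = 1.4 MHz.
145.7 MHz mod fs = 41.5 MHz.
41.5 MHz > fs/2 = 26.05 MHz, folds to fs − 41.5 MHz = 10.6 MHz.
62.7 MHz and 145.7 MHz both map to 10.6 MHz.

62.7 MHz, 145.7 MHz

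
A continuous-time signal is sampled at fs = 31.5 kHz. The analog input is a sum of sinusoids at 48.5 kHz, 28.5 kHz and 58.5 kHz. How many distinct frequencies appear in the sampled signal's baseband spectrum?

fs/2 = 15.75 kHz.
48.5 kHz mod fs = 17 kHz.
17 kHz > fs/2 = 15.75 kHz, folds to fs − 17 kHz = 14.5 kHz.
28.5 kHz > fs/2 = 15.75 kHz, folds to fs − 28.5 kHz = 3 kHz.
58.5 kHz mod fs = 27 kHz.
27 kHz > fs/2 = 15.75 kHz, folds to fs − 27 kHz = 4.5 kHz.
Distinct values: {3 kHz, 4.5 kHz, 14.5 kHz} → 3.

3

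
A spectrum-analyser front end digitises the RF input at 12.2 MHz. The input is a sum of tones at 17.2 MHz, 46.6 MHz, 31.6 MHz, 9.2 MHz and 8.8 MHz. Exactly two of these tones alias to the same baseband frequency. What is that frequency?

5 MHz

fs/2 = 6.1 MHz.
17.2 MHz mod fs = 5 MHz.
5 MHz ≤ fs/2 = 6.1 MHz, appears at 5 MHz.
46.6 MHz mod fs = 10 MHz.
10 MHz > fs/2 = 6.1 MHz, folds to fs − 10 MHz = 2.2 MHz.
31.6 MHz mod fs = 7.2 MHz.
7.2 MHz > fs/2 = 6.1 MHz, folds to fs − 7.2 MHz = 5 MHz.
9.2 MHz > fs/2 = 6.1 MHz, folds to fs − 9.2 MHz = 3 MHz.
8.8 MHz > fs/2 = 6.1 MHz, folds to fs − 8.8 MHz = 3.4 MHz.
17.2 MHz and 31.6 MHz both map to 5 MHz.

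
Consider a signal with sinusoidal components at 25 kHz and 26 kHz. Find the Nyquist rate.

52 kHz

Highest-frequency component: 26 kHz.
Nyquist rate = 2 × 26 kHz = 52 kHz.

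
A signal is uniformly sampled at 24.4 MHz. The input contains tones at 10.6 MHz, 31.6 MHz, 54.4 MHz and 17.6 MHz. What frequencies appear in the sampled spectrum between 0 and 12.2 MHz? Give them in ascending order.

5.6 MHz, 6.8 MHz, 7.2 MHz, 10.6 MHz

fs/2 = 12.2 MHz.
10.6 MHz ≤ fs/2 = 12.2 MHz, passes unchanged.
31.6 MHz mod fs = 7.2 MHz.
7.2 MHz ≤ fs/2 = 12.2 MHz, appears at 7.2 MHz.
54.4 MHz mod fs = 5.6 MHz.
5.6 MHz ≤ fs/2 = 12.2 MHz, appears at 5.6 MHz.
17.6 MHz > fs/2 = 12.2 MHz, folds to fs − 17.6 MHz = 6.8 MHz.
Distinct values: {5.6 MHz, 6.8 MHz, 7.2 MHz, 10.6 MHz}.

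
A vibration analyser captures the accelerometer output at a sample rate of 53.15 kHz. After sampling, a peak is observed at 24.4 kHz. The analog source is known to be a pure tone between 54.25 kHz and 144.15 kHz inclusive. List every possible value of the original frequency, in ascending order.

Frequencies that alias to 24.4 kHz are k·fs ± 24.4 kHz for integer k ≥ 0.
k=0: 24.4 kHz.
k=1: 28.75 kHz, 77.55 kHz.
k=2: 81.9 kHz, 130.7 kHz.
k=3: 135.05 kHz, 183.85 kHz.
k=4: 188.2 kHz, 237 kHz.
Within [54.25 kHz, 144.15 kHz]: 77.55 kHz, 81.9 kHz, 130.7 kHz, 135.05 kHz.

77.55 kHz, 81.9 kHz, 130.7 kHz, 135.05 kHz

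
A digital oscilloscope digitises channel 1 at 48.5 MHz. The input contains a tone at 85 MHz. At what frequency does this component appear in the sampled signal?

85 MHz mod fs = 36.5 MHz.
36.5 MHz > fs/2 = 24.25 MHz, folds to fs − 36.5 MHz = 12 MHz.

12 MHz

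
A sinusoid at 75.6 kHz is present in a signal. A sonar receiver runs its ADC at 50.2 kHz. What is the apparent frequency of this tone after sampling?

75.6 kHz mod fs = 25.4 kHz.
25.4 kHz > fs/2 = 25.1 kHz, folds to fs − 25.4 kHz = 24.8 kHz.

24.8 kHz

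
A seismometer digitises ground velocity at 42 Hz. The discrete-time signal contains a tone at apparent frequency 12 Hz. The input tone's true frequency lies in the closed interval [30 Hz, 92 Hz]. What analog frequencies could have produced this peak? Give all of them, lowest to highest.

30 Hz, 54 Hz, 72 Hz

Frequencies that alias to 12 Hz are k·fs ± 12 Hz for integer k ≥ 0.
k=0: 12 Hz.
k=1: 30 Hz, 54 Hz.
k=2: 72 Hz, 96 Hz.
k=3: 114 Hz, 138 Hz.
Within [30 Hz, 92 Hz]: 30 Hz, 54 Hz, 72 Hz.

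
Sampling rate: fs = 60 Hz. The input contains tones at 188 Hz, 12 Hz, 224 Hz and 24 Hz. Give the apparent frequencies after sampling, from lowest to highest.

8 Hz, 12 Hz, 16 Hz, 24 Hz

fs/2 = 30 Hz.
188 Hz mod fs = 8 Hz.
8 Hz ≤ fs/2 = 30 Hz, appears at 8 Hz.
12 Hz ≤ fs/2 = 30 Hz, passes unchanged.
224 Hz mod fs = 44 Hz.
44 Hz > fs/2 = 30 Hz, folds to fs − 44 Hz = 16 Hz.
24 Hz ≤ fs/2 = 30 Hz, passes unchanged.
Distinct values: {8 Hz, 12 Hz, 16 Hz, 24 Hz}.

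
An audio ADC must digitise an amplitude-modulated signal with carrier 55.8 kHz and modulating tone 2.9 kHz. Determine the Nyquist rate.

AM sidebands sit at fc ± fm = 52.9 kHz and 58.7 kHz.
Highest-frequency component: 58.7 kHz.
Nyquist rate = 2 × 58.7 kHz = 117.4 kHz.

117.4 kHz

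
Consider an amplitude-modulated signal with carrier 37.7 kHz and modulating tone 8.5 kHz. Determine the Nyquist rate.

AM sidebands sit at fc ± fm = 29.2 kHz and 46.2 kHz.
Highest-frequency component: 46.2 kHz.
Nyquist rate = 2 × 46.2 kHz = 92.4 kHz.

92.4 kHz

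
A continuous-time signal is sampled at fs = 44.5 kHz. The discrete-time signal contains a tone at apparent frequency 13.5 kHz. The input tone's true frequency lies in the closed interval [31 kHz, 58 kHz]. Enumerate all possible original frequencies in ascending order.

31 kHz, 58 kHz

Frequencies that alias to 13.5 kHz are k·fs ± 13.5 kHz for integer k ≥ 0.
k=0: 13.5 kHz.
k=1: 31 kHz, 58 kHz.
k=2: 75.5 kHz, 102.5 kHz.
Within [31 kHz, 58 kHz]: 31 kHz, 58 kHz.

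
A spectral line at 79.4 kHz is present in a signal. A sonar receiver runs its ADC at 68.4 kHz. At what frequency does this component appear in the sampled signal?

11 kHz

79.4 kHz mod fs = 11 kHz.
11 kHz ≤ fs/2 = 34.2 kHz, appears at 11 kHz.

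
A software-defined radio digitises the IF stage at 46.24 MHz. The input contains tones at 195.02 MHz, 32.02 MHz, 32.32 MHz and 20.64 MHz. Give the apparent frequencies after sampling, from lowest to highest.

fs/2 = 23.12 MHz.
195.02 MHz mod fs = 10.06 MHz.
10.06 MHz ≤ fs/2 = 23.12 MHz, appears at 10.06 MHz.
32.02 MHz > fs/2 = 23.12 MHz, folds to fs − 32.02 MHz = 14.22 MHz.
32.32 MHz > fs/2 = 23.12 MHz, folds to fs − 32.32 MHz = 13.92 MHz.
20.64 MHz ≤ fs/2 = 23.12 MHz, passes unchanged.
Distinct values: {10.06 MHz, 13.92 MHz, 14.22 MHz, 20.64 MHz}.

10.06 MHz, 13.92 MHz, 14.22 MHz, 20.64 MHz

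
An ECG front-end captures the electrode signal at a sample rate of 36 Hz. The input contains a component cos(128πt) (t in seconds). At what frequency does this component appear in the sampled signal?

8 Hz

ω = 128π rad/s → f = ω/(2π) = 64 Hz.
64 Hz mod fs = 28 Hz.
28 Hz > fs/2 = 18 Hz, folds to fs − 28 Hz = 8 Hz.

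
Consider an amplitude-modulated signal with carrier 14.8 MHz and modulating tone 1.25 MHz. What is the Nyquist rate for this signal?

32.1 MHz

AM sidebands sit at fc ± fm = 13.55 MHz and 16.05 MHz.
Highest-frequency component: 16.05 MHz.
Nyquist rate = 2 × 16.05 MHz = 32.1 MHz.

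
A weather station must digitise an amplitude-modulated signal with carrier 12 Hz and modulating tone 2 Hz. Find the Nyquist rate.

28 Hz

AM sidebands sit at fc ± fm = 10 Hz and 14 Hz.
Highest-frequency component: 14 Hz.
Nyquist rate = 2 × 14 Hz = 28 Hz.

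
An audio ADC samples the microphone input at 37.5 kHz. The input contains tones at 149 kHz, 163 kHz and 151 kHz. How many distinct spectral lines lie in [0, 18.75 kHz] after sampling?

fs/2 = 18.75 kHz.
149 kHz mod fs = 36.5 kHz.
36.5 kHz > fs/2 = 18.75 kHz, folds to fs − 36.5 kHz = 1 kHz.
163 kHz mod fs = 13 kHz.
13 kHz ≤ fs/2 = 18.75 kHz, appears at 13 kHz.
151 kHz mod fs = 1 kHz.
1 kHz ≤ fs/2 = 18.75 kHz, appears at 1 kHz.
Distinct values: {1 kHz, 13 kHz} → 2.

2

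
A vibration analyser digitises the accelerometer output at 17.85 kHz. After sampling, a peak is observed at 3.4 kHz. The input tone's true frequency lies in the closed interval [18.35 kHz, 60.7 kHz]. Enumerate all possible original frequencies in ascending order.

Frequencies that alias to 3.4 kHz are k·fs ± 3.4 kHz for integer k ≥ 0.
k=0: 3.4 kHz.
k=1: 14.45 kHz, 21.25 kHz.
k=2: 32.3 kHz, 39.1 kHz.
k=3: 50.15 kHz, 56.95 kHz.
k=4: 68 kHz, 74.8 kHz.
Within [18.35 kHz, 60.7 kHz]: 21.25 kHz, 32.3 kHz, 39.1 kHz, 50.15 kHz, 56.95 kHz.

21.25 kHz, 32.3 kHz, 39.1 kHz, 50.15 kHz, 56.95 kHz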